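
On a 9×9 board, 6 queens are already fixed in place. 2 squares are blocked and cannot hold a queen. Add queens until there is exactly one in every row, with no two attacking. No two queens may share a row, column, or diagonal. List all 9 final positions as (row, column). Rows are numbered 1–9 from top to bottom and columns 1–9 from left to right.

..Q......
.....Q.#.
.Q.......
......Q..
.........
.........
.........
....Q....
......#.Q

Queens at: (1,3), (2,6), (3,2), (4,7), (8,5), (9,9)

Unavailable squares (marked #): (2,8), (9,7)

Row 5: attacked by (1,3)→{3,7}; (2,6)→{3,6,9}; (3,2)→{2,4}; (4,7)→{6,7,8}; (8,5)→{2,5,8}; (9,9)→{5,9}. Safe: 1. Place at column 1.
Row 6: attacked by (1,3)→{3,8}; (2,6)→{2,6}; (3,2)→{2,5}; (4,7)→{5,7,9}; (5,1)→{1,2}; (8,5)→{3,5,7}; (9,9)→{6,9}. Safe: 4. Place at column 4.
Row 7: attacked by (1,3)→{3,9}; (2,6)→{1,6}; (3,2)→{2,6}; (4,7)→{4,7}; (5,1)→{1,3}; (6,4)→{3,4,5}; (8,5)→{4,5,6}; (9,9)→{7,9}. Safe: 8. Place at column 8.
Columns [3, 6, 2, 7, 1, 4, 8, 5, 9], r−c [-2, -4, 1, -3, 4, 2, -1, 3, 0], r+c [4, 8, 5, 11, 6, 10, 15, 13, 18] are all distinct, so no two queens attack.

(1,3) (2,6) (3,2) (4,7) (5,1) (6,4) (7,8) (8,5) (9,9)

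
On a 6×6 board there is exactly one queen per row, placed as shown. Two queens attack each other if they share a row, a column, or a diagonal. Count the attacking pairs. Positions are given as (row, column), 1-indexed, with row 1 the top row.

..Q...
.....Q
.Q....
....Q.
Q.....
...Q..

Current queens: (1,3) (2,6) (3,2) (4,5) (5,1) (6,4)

0

All columns are distinct and no two queens satisfy |Δrow| = |Δcol|, so no pair attacks.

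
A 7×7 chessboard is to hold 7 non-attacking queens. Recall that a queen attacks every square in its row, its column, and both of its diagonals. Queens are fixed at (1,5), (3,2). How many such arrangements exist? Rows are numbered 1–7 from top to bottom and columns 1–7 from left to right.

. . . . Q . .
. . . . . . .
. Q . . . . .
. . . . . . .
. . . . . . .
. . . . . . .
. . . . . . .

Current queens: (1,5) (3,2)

Branch on row 2: col 7 → 2.
Sum: 2 = 2.

2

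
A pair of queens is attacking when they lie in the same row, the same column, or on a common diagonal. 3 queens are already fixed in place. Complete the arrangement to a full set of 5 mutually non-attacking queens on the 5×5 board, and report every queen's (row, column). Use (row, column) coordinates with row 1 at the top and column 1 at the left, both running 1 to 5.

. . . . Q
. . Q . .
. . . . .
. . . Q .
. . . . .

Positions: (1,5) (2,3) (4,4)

(1,5) (2,3) (3,1) (4,4) (5,2)

Row 3: attacked by (1,5)→{3,5}; (2,3)→{2,3,4}; (4,4)→{3,4,5}. Safe: 1. Place at column 1.
Row 5: attacked by (1,5)→{1,5}; (2,3)→{3}; (3,1)→{1,3}; (4,4)→{3,4,5}. Safe: 2. Place at column 2.
Columns [5, 3, 1, 4, 2], r−c [-4, -1, 2, 0, 3], r+c [6, 5, 4, 8, 7] are all distinct, so no two queens attack.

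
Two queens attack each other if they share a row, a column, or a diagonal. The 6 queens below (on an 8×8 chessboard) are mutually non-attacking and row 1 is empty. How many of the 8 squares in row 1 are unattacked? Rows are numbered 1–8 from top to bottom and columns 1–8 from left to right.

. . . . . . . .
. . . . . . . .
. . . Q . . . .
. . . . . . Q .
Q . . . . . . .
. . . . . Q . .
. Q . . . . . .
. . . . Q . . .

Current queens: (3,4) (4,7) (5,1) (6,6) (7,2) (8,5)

(3,4) attacks row 1 at column 4 and diagonals 2, 6.
(4,7) attacks row 1 at column 7 and diagonals 4.
(5,1) attacks row 1 at column 1 and diagonals 5.
(6,6) attacks row 1 at column 6 and diagonals 1.
(7,2) attacks row 1 at column 2 and diagonals 8.
(8,5) attacks row 1 at column 5.
Attacked columns: {1, 2, 4, 5, 6, 7, 8}. Safe: {3}.

1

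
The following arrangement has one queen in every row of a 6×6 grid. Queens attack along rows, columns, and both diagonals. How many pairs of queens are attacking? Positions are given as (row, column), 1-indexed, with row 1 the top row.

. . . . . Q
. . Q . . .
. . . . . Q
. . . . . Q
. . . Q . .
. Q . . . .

Same column: (1,6)–(3,6) (column 6); (1,6)–(4,6) (column 6); (3,6)–(4,6) (column 6).
Same diagonal: (3,6)–(5,4) (|3−5| = |6−4| = 2).
Total attacking pairs: 4.

4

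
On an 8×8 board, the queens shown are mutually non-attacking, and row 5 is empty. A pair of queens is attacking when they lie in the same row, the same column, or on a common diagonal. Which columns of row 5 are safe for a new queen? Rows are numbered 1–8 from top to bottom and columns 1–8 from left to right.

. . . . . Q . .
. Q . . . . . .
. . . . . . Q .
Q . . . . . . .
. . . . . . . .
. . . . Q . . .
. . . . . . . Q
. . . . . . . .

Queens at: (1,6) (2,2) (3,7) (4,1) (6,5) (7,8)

columns 3

(1,6) attacks row 5 at column 6 and diagonals 2.
(2,2) attacks row 5 at column 2 and diagonals 5.
(3,7) attacks row 5 at column 7 and diagonals 5.
(4,1) attacks row 5 at column 1 and diagonals 2.
(6,5) attacks row 5 at column 5 and diagonals 4, 6.
(7,8) attacks row 5 at column 8 and diagonals 6.
Attacked columns: {1, 2, 4, 5, 6, 7, 8}. Safe: {3}.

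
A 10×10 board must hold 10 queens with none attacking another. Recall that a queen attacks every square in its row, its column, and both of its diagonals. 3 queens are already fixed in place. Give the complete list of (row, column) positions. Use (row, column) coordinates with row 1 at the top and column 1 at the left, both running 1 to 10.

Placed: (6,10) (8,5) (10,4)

(1,6) (2,2) (3,9) (4,7) (5,3) (6,10) (7,8) (8,5) (9,1) (10,4)

Row 1: attacked by (6,10)→{5,10}; (8,5)→{5}; (10,4)→{4}. Safe: 1, 2, 3, 6, 7, 8, 9. Place at column 6.
Row 2: attacked by (1,6)→{5,6,7}; (6,10)→{6,10}; (8,5)→{5}; (10,4)→{4}. Safe: 1, 2, 3, 8, 9. Place at column 2.
Row 3: attacked by (1,6)→{4,6,8}; (2,2)→{1,2,3}; (6,10)→{7,10}; (8,5)→{5,10}; (10,4)→{4}. Safe: 9. Place at column 9.
Row 4: attacked by (1,6)→{3,6,9}; (2,2)→{2,4}; (3,9)→{8,9,10}; (6,10)→{8,10}; (8,5)→{1,5,9}; (10,4)→{4,10}. Safe: 7. Place at column 7.
Row 5: attacked by (1,6)→{2,6,10}; (2,2)→{2,5}; (3,9)→{7,9}; (4,7)→{6,7,8}; (6,10)→{9,10}; (8,5)→{2,5,8}; (10,4)→{4,9}. Safe: 1, 3. Place at column 3.
Row 7: attacked by (1,6)→{6}; (2,2)→{2,7}; (3,9)→{5,9}; (4,7)→{4,7,10}; (5,3)→{1,3,5}; (6,10)→{9,10}; (8,5)→{4,5,6}; (10,4)→{1,4,7}. Safe: 8. Place at column 8.
Row 9: attacked by (1,6)→{6}; (2,2)→{2,9}; (3,9)→{3,9}; (4,7)→{2,7}; (5,3)→{3,7}; (6,10)→{7,10}; (7,8)→{6,8,10}; (8,5)→{4,5,6}; (10,4)→{3,4,5}. Safe: 1. Place at column 1.
Columns [6, 2, 9, 7, 3, 10, 8, 5, 1, 4], r−c [-5, 0, -6, -3, 2, -4, -1, 3, 8, 6], r+c [7, 4, 12, 11, 8, 16, 15, 13, 10, 14] are all distinct, so no two queens attack.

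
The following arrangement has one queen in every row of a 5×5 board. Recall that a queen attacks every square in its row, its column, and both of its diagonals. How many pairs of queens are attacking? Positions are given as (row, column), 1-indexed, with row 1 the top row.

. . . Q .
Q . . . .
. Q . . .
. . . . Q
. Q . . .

Same column: (3,2)–(5,2) (column 2).
Same diagonal: (1,4)–(3,2) (|1−3| = |4−2| = 2); (2,1)–(3,2) (|2−3| = |1−2| = 1).
Total attacking pairs: 3.

3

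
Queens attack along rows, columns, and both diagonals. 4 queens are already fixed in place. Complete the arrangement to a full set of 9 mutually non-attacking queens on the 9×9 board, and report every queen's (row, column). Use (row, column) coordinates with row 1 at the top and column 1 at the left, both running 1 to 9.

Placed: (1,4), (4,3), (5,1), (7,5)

(1,4) (2,2) (3,7) (4,3) (5,1) (6,8) (7,5) (8,9) (9,6)

Row 2: attacked by (1,4)→{3,4,5}; (4,3)→{1,3,5}; (5,1)→{1,4}; (7,5)→{5}. Safe: 2, 6, 7, 8, 9. Place at column 2.
Row 3: attacked by (1,4)→{2,4,6}; (2,2)→{1,2,3}; (4,3)→{2,3,4}; (5,1)→{1,3}; (7,5)→{1,5,9}. Safe: 7, 8. Place at column 7.
Row 6: attacked by (1,4)→{4,9}; (2,2)→{2,6}; (3,7)→{4,7}; (4,3)→{1,3,5}; (5,1)→{1,2}; (7,5)→{4,5,6}. Safe: 8. Place at column 8.
Row 8: attacked by (1,4)→{4}; (2,2)→{2,8}; (3,7)→{2,7}; (4,3)→{3,7}; (5,1)→{1,4}; (6,8)→{6,8}; (7,5)→{4,5,6}. Safe: 9. Place at column 9.
Row 9: attacked by (1,4)→{4}; (2,2)→{2,9}; (3,7)→{1,7}; (4,3)→{3,8}; (5,1)→{1,5}; (6,8)→{5,8}; (7,5)→{3,5,7}; (8,9)→{8,9}. Safe: 6. Place at column 6.
Columns [4, 2, 7, 3, 1, 8, 5, 9, 6], r−c [-3, 0, -4, 1, 4, -2, 2, -1, 3], r+c [5, 4, 10, 7, 6, 14, 12, 17, 15] are all distinct, so no two queens attack.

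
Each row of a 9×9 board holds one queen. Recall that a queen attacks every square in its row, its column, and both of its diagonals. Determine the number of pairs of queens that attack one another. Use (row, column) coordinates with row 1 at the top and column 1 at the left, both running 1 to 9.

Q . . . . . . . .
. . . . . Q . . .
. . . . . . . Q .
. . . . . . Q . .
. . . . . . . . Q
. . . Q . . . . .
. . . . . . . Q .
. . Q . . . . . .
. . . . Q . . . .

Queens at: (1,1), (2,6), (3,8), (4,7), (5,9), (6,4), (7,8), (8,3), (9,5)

6

Same column: (3,8)–(7,8) (column 8).
Same diagonal: (2,6)–(5,9) (|2−5| = |6−9| = 3); (3,8)–(4,7) (|3−4| = |8−7| = 1); (3,8)–(8,3) (|3−8| = |8−3| = 5); (4,7)–(8,3) (|4−8| = |7−3| = 4); (5,9)–(9,5) (|5−9| = |9−5| = 4).
Total attacking pairs: 6.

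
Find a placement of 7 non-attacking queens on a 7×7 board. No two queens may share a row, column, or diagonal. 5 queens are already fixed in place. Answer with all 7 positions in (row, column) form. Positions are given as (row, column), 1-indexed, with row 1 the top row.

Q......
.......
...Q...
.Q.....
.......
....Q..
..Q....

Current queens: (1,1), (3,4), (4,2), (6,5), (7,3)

(1,1) (2,6) (3,4) (4,2) (5,7) (6,5) (7,3)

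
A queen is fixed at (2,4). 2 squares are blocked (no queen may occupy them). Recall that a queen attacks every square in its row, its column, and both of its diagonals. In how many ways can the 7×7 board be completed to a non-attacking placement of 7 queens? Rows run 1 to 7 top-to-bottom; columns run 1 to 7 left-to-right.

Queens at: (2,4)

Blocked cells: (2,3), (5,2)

Branch on row 1: col 1 → 1; col 2 → 2; col 6 → 2; col 7 → 0.
Sum: 1 + 2 + 2 + 0 = 5.

5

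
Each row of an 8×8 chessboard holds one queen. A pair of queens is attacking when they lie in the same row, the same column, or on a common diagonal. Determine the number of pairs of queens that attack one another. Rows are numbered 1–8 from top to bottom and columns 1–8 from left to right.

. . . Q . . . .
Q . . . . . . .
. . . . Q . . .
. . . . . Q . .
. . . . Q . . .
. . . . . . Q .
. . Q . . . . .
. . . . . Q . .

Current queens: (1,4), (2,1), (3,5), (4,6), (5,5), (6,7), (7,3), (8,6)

Same column: (3,5)–(5,5) (column 5); (4,6)–(8,6) (column 6).
Same diagonal: (3,5)–(4,6) (|3−4| = |5−6| = 1); (4,6)–(5,5) (|4−5| = |6−5| = 1); (4,6)–(7,3) (|4−7| = |6−3| = 3); (5,5)–(7,3) (|5−7| = |5−3| = 2).
Total attacking pairs: 6.

6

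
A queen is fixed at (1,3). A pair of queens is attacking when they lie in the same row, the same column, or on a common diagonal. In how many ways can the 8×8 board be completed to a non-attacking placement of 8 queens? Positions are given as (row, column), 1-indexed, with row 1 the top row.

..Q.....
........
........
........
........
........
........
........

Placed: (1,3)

Branch on row 2: col 1 → 1; col 5 → 4; col 6 → 8; col 7 → 2; col 8 → 1.
Sum: 1 + 4 + 8 + 2 + 1 = 16.

16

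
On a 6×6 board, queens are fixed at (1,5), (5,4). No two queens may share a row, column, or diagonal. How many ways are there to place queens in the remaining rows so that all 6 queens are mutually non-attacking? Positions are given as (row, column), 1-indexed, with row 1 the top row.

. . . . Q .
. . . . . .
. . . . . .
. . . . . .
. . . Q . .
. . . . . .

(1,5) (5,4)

1

Branch on row 2: col 2 → 0; col 3 → 1.
Sum: 0 + 1 = 1.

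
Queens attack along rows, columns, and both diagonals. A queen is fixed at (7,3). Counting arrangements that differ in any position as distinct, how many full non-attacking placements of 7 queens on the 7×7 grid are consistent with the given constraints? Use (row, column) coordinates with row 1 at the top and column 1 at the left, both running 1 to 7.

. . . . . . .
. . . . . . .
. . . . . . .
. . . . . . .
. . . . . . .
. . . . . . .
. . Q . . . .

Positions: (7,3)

6

Branch on row 1: col 1 → 1; col 2 → 0; col 4 → 1; col 5 → 2; col 6 → 1; col 7 → 1.
Sum: 1 + 0 + 1 + 2 + 1 + 1 = 6.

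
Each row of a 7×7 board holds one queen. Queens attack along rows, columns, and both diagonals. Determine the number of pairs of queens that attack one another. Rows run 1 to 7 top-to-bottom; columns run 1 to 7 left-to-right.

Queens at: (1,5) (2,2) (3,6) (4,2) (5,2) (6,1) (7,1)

Same column: (2,2)–(4,2) (column 2); (2,2)–(5,2) (column 2); (4,2)–(5,2) (column 2); (6,1)–(7,1) (column 1).
Same diagonal: (1,5)–(4,2) (|1−4| = |5−2| = 3); (5,2)–(6,1) (|5−6| = |2−1| = 1).
Total attacking pairs: 6.

6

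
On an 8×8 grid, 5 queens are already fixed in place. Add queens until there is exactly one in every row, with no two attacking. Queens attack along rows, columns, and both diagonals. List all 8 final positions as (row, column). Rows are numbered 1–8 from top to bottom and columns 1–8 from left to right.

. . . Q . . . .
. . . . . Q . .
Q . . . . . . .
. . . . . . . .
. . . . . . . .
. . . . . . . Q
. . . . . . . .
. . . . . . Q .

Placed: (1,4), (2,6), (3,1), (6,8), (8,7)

Row 4: attacked by (1,4)→{1,4,7}; (2,6)→{4,6,8}; (3,1)→{1,2}; (6,8)→{6,8}; (8,7)→{3,7}. Safe: 5. Place at column 5.
Row 5: attacked by (1,4)→{4,8}; (2,6)→{3,6}; (3,1)→{1,3}; (4,5)→{4,5,6}; (6,8)→{7,8}; (8,7)→{4,7}. Safe: 2. Place at column 2.
Row 7: attacked by (1,4)→{4}; (2,6)→{1,6}; (3,1)→{1,5}; (4,5)→{2,5,8}; (5,2)→{2,4}; (6,8)→{7,8}; (8,7)→{6,7,8}. Safe: 3. Place at column 3.
Columns [4, 6, 1, 5, 2, 8, 3, 7], r−c [-3, -4, 2, -1, 3, -2, 4, 1], r+c [5, 8, 4, 9, 7, 14, 10, 15] are all distinct, so no two queens attack.

(1,4) (2,6) (3,1) (4,5) (5,2) (6,8) (7,3) (8,7)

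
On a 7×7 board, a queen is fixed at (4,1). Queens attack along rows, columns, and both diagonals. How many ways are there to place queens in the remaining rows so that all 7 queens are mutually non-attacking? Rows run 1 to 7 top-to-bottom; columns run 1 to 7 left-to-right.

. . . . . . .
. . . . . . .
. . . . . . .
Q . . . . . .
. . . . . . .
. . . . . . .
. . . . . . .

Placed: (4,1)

6

Branch on row 1: col 2 → 2; col 3 → 1; col 5 → 0; col 6 → 2; col 7 → 1.
Sum: 2 + 1 + 0 + 2 + 1 = 6.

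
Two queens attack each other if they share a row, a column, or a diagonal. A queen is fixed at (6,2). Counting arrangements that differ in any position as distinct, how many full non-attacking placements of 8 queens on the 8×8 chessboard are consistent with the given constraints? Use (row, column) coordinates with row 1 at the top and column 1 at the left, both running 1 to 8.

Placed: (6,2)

Branch on row 1: col 1 → 1; col 3 → 2; col 4 → 3; col 5 → 3; col 6 → 4; col 8 → 1.
Sum: 1 + 2 + 3 + 3 + 4 + 1 = 14.

14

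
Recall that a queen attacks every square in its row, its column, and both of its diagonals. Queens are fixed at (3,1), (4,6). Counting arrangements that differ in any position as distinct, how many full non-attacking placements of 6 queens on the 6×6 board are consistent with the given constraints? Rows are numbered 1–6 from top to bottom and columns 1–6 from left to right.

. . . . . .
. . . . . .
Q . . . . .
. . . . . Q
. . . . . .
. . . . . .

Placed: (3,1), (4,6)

Branch on row 1: col 2 → 0; col 4 → 0; col 5 → 1.
Sum: 0 + 0 + 1 = 1.

1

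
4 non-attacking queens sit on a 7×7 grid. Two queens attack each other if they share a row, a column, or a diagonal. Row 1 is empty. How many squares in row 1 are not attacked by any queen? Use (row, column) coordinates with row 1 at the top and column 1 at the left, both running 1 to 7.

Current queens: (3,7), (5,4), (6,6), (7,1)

(3,7) attacks row 1 at column 7 and diagonals 5.
(5,4) attacks row 1 at column 4.
(6,6) attacks row 1 at column 6 and diagonals 1.
(7,1) attacks row 1 at column 1 and diagonals 7.
Attacked columns: {1, 4, 5, 6, 7}. Safe: {2, 3}.

2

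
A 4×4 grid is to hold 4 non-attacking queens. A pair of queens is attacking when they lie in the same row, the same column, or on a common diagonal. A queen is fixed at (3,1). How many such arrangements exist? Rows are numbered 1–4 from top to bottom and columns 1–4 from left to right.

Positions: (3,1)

1

Branch on row 1: col 2 → 1; col 4 → 0.
Sum: 1 + 0 = 1.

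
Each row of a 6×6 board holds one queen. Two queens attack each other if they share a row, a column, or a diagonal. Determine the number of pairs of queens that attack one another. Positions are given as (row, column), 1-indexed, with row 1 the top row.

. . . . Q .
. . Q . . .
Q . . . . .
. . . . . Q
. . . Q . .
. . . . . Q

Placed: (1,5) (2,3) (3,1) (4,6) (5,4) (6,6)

Same column: (4,6)–(6,6) (column 6).
Total attacking pairs: 1.

1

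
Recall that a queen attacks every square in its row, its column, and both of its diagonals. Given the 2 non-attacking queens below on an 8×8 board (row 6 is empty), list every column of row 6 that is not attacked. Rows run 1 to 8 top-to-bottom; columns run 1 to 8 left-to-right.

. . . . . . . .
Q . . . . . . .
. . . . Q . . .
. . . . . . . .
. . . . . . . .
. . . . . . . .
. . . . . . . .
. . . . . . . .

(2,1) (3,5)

(2,1) attacks row 6 at column 1 and diagonals 5.
(3,5) attacks row 6 at column 5 and diagonals 2, 8.
Attacked columns: {1, 2, 5, 8}. Safe: {3, 4, 6, 7}.

columns 3, 4, 6, 7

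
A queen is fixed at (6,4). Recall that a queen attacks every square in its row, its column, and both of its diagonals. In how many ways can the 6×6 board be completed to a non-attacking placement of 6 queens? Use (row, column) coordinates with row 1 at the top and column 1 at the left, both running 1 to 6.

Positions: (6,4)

Branch on row 1: col 1 → 0; col 2 → 0; col 3 → 1; col 5 → 0; col 6 → 0.
Sum: 0 + 0 + 1 + 0 + 0 = 1.

1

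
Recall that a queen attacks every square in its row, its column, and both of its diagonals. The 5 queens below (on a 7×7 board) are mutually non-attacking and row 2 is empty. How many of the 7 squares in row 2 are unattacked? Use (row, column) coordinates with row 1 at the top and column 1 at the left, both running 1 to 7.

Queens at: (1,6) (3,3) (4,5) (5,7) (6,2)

1

(1,6) attacks row 2 at column 6 and diagonals 5, 7.
(3,3) attacks row 2 at column 3 and diagonals 2, 4.
(4,5) attacks row 2 at column 5 and diagonals 3, 7.
(5,7) attacks row 2 at column 7 and diagonals 4.
(6,2) attacks row 2 at column 2 and diagonals 6.
Attacked columns: {2, 3, 4, 5, 6, 7}. Safe: {1}.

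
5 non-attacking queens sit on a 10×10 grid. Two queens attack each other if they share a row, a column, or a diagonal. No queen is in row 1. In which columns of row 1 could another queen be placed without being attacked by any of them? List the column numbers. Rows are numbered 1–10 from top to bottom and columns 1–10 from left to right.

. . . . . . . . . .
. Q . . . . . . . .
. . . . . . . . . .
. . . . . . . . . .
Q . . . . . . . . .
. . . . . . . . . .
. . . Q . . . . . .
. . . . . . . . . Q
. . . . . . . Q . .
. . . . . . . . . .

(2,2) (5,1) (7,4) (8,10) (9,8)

(2,2) attacks row 1 at column 2 and diagonals 1, 3.
(5,1) attacks row 1 at column 1 and diagonals 5.
(7,4) attacks row 1 at column 4 and diagonals 10.
(8,10) attacks row 1 at column 10 and diagonals 3.
(9,8) attacks row 1 at column 8.
Attacked columns: {1, 2, 3, 4, 5, 8, 10}. Safe: {6, 7, 9}.

columns 6, 7, 9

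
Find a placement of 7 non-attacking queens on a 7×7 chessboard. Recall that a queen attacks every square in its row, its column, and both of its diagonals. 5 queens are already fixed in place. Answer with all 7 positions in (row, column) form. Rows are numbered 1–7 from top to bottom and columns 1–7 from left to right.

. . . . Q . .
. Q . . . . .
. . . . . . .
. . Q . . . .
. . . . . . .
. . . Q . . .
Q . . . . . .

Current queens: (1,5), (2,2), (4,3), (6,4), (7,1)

(1,5) (2,2) (3,6) (4,3) (5,7) (6,4) (7,1)

Row 3: attacked by (1,5)→{3,5,7}; (2,2)→{1,2,3}; (4,3)→{2,3,4}; (6,4)→{1,4,7}; (7,1)→{1,5}. Safe: 6. Place at column 6.
Row 5: attacked by (1,5)→{1,5}; (2,2)→{2,5}; (3,6)→{4,6}; (4,3)→{2,3,4}; (6,4)→{3,4,5}; (7,1)→{1,3}. Safe: 7. Place at column 7.
Columns [5, 2, 6, 3, 7, 4, 1], r−c [-4, 0, -3, 1, -2, 2, 6], r+c [6, 4, 9, 7, 12, 10, 8] are all distinct, so no two queens attack.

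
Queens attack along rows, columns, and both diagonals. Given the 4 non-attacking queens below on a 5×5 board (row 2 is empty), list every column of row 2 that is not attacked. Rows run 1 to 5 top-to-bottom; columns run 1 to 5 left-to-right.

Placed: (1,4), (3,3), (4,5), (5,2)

columns 1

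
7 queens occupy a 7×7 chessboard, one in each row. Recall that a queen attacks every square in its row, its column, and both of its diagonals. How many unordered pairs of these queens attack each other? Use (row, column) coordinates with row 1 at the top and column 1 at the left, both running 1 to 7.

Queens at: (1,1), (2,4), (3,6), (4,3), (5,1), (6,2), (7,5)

3

Same column: (1,1)–(5,1) (column 1).
Same diagonal: (2,4)–(5,1) (|2−5| = |4−1| = 3); (5,1)–(6,2) (|5−6| = |1−2| = 1).
Total attacking pairs: 3.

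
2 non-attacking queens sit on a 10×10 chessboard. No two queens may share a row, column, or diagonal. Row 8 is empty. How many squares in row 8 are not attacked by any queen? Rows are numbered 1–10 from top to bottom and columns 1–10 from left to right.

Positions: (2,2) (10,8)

6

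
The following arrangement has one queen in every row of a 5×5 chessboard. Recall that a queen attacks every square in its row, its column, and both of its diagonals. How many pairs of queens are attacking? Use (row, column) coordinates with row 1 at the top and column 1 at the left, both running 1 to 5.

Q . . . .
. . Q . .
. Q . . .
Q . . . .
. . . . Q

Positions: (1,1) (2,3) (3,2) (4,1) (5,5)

Same column: (1,1)–(4,1) (column 1).
Same diagonal: (1,1)–(5,5) (|1−5| = |1−5| = 4); (2,3)–(3,2) (|2−3| = |3−2| = 1); (2,3)–(4,1) (|2−4| = |3−1| = 2); (3,2)–(4,1) (|3−4| = |2−1| = 1).
Total attacking pairs: 5.

5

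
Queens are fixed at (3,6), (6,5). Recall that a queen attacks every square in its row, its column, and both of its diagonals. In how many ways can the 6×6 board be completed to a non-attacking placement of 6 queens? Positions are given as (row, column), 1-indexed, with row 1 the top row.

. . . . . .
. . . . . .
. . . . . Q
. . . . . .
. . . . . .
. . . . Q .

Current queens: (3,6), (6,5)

Branch on row 1: col 1 → 0; col 2 → 1; col 3 → 0.
Sum: 0 + 1 + 0 = 1.

1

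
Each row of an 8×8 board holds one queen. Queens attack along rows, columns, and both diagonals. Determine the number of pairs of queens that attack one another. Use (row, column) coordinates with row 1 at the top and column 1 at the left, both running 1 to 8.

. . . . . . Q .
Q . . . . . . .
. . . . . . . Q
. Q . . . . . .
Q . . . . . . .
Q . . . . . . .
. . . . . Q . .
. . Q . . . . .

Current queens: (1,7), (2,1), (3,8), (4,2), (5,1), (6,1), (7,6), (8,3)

7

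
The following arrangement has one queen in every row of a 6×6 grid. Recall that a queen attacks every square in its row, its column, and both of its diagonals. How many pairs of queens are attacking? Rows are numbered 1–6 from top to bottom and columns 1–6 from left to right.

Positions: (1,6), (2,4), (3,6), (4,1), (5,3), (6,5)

Same column: (1,6)–(3,6) (column 6).
Total attacking pairs: 1.

1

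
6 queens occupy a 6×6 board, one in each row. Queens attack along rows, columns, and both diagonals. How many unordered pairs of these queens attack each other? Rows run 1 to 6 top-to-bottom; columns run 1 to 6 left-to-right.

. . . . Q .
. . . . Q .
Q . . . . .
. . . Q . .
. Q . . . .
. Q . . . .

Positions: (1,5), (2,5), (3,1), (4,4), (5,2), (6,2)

4

Same column: (1,5)–(2,5) (column 5); (5,2)–(6,2) (column 2).
Same diagonal: (2,5)–(5,2) (|2−5| = |5−2| = 3); (4,4)–(6,2) (|4−6| = |4−2| = 2).
Total attacking pairs: 4.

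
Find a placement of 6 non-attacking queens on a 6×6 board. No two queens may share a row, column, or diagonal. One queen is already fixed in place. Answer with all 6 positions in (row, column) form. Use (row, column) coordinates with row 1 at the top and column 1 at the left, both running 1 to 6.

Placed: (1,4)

(1,4) (2,1) (3,5) (4,2) (5,6) (6,3)

Row 2: attacked by (1,4)→{3,4,5}. Safe: 1, 2, 6. Place at column 1.
Row 3: attacked by (1,4)→{2,4,6}; (2,1)→{1,2}. Safe: 3, 5. Place at column 5.
Row 4: attacked by (1,4)→{1,4}; (2,1)→{1,3}; (3,5)→{4,5,6}. Safe: 2. Place at column 2.
Row 5: attacked by (1,4)→{4}; (2,1)→{1,4}; (3,5)→{3,5}; (4,2)→{1,2,3}. Safe: 6. Place at column 6.
Row 6: attacked by (1,4)→{4}; (2,1)→{1,5}; (3,5)→{2,5}; (4,2)→{2,4}; (5,6)→{5,6}. Safe: 3. Place at column 3.
Columns [4, 1, 5, 2, 6, 3], r−c [-3, 1, -2, 2, -1, 3], r+c [5, 3, 8, 6, 11, 9] are all distinct, so no two queens attack.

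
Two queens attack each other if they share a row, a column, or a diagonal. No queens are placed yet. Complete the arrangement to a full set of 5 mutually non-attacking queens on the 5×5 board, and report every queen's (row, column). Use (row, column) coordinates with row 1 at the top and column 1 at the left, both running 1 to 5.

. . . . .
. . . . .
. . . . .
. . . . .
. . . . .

Row 1: Safe: 1, 2, 3, 4, 5. Place at column 3.
Row 2: attacked by (1,3)→{2,3,4}. Safe: 1, 5. Place at column 1.
Row 3: attacked by (1,3)→{1,3,5}; (2,1)→{1,2}. Safe: 4. Place at column 4.
Row 4: attacked by (1,3)→{3}; (2,1)→{1,3}; (3,4)→{3,4,5}. Safe: 2. Place at column 2.
Row 5: attacked by (1,3)→{3}; (2,1)→{1,4}; (3,4)→{2,4}; (4,2)→{1,2,3}. Safe: 5. Place at column 5.
Columns [3, 1, 4, 2, 5], r−c [-2, 1, -1, 2, 0], r+c [4, 3, 7, 6, 10] are all distinct, so no two queens attack.

(1,3) (2,1) (3,4) (4,2) (5,5)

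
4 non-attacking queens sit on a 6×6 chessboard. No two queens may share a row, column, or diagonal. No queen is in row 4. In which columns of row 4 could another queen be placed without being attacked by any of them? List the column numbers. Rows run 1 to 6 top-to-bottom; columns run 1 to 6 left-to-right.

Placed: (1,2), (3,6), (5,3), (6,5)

columns 1

(1,2) attacks row 4 at column 2 and diagonals 5.
(3,6) attacks row 4 at column 6 and diagonals 5.
(5,3) attacks row 4 at column 3 and diagonals 2, 4.
(6,5) attacks row 4 at column 5 and diagonals 3.
Attacked columns: {2, 3, 4, 5, 6}. Safe: {1}.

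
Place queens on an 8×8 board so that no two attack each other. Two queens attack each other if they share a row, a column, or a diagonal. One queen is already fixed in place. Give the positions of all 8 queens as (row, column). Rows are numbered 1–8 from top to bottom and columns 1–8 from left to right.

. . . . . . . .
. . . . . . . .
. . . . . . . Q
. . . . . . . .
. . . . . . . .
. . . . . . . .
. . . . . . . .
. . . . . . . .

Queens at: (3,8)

Row 1: attacked by (3,8)→{6,8}. Safe: 1, 2, 3, 4, 5, 7. Place at column 4.
Row 2: attacked by (1,4)→{3,4,5}; (3,8)→{7,8}. Safe: 1, 2, 6. Place at column 6.
Row 4: attacked by (1,4)→{1,4,7}; (2,6)→{4,6,8}; (3,8)→{7,8}. Safe: 2, 3, 5. Place at column 2.
Row 5: attacked by (1,4)→{4,8}; (2,6)→{3,6}; (3,8)→{6,8}; (4,2)→{1,2,3}. Safe: 5, 7. Place at column 7.
Row 6: attacked by (1,4)→{4}; (2,6)→{2,6}; (3,8)→{5,8}; (4,2)→{2,4}; (5,7)→{6,7,8}. Safe: 1, 3. Place at column 1.
Row 7: attacked by (1,4)→{4}; (2,6)→{1,6}; (3,8)→{4,8}; (4,2)→{2,5}; (5,7)→{5,7}; (6,1)→{1,2}. Safe: 3. Place at column 3.
Row 8: attacked by (1,4)→{4}; (2,6)→{6}; (3,8)→{3,8}; (4,2)→{2,6}; (5,7)→{4,7}; (6,1)→{1,3}; (7,3)→{2,3,4}. Safe: 5. Place at column 5.
Columns [4, 6, 8, 2, 7, 1, 3, 5], r−c [-3, -4, -5, 2, -2, 5, 4, 3], r+c [5, 8, 11, 6, 12, 7, 10, 13] are all distinct, so no two queens attack.

(1,4) (2,6) (3,8) (4,2) (5,7) (6,1) (7,3) (8,5)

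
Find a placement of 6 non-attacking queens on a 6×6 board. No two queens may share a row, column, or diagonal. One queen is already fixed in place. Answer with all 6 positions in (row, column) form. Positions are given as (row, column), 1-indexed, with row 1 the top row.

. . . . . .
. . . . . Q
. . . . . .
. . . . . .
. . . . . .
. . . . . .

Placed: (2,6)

(1,3) (2,6) (3,2) (4,5) (5,1) (6,4)

Row 1: attacked by (2,6)→{5,6}. Safe: 1, 2, 3, 4. Place at column 3.
Row 3: attacked by (1,3)→{1,3,5}; (2,6)→{5,6}. Safe: 2, 4. Place at column 2.
Row 4: attacked by (1,3)→{3,6}; (2,6)→{4,6}; (3,2)→{1,2,3}. Safe: 5. Place at column 5.
Row 5: attacked by (1,3)→{3}; (2,6)→{3,6}; (3,2)→{2,4}; (4,5)→{4,5,6}. Safe: 1. Place at column 1.
Row 6: attacked by (1,3)→{3}; (2,6)→{2,6}; (3,2)→{2,5}; (4,5)→{3,5}; (5,1)→{1,2}. Safe: 4. Place at column 4.
Columns [3, 6, 2, 5, 1, 4], r−c [-2, -4, 1, -1, 4, 2], r+c [4, 8, 5, 9, 6, 10] are all distinct, so no two queens attack.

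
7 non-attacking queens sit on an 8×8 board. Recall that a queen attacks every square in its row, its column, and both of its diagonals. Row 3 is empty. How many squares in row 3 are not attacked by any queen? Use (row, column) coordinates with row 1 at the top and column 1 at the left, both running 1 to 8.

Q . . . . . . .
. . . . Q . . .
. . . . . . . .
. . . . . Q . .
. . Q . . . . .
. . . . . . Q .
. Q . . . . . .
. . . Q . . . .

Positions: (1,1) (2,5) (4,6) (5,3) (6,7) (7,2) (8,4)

(1,1) attacks row 3 at column 1 and diagonals 3.
(2,5) attacks row 3 at column 5 and diagonals 4, 6.
(4,6) attacks row 3 at column 6 and diagonals 5, 7.
(5,3) attacks row 3 at column 3 and diagonals 1, 5.
(6,7) attacks row 3 at column 7 and diagonals 4.
(7,2) attacks row 3 at column 2 and diagonals 6.
(8,4) attacks row 3 at column 4.
Attacked columns: {1, 2, 3, 4, 5, 6, 7}. Safe: {8}.

1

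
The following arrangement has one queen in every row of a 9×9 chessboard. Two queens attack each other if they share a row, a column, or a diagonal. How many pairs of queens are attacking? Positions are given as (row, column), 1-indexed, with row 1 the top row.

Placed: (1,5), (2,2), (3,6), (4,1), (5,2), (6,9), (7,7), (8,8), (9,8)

Same column: (2,2)–(5,2) (column 2); (8,8)–(9,8) (column 8).
Same diagonal: (2,2)–(7,7) (|2−7| = |2−7| = 5); (2,2)–(8,8) (|2−8| = |2−8| = 6); (3,6)–(6,9) (|3−6| = |6−9| = 3); (4,1)–(5,2) (|4−5| = |1−2| = 1); (7,7)–(8,8) (|7−8| = |7−8| = 1).
Total attacking pairs: 7.

7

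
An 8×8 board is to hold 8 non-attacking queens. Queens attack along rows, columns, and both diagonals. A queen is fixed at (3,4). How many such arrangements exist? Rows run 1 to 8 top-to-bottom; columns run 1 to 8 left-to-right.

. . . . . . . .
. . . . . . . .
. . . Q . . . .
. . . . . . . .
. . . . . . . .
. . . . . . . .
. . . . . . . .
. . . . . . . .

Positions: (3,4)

Branch on row 1: col 1 → 1; col 3 → 3; col 5 → 6; col 7 → 1; col 8 → 1.
Sum: 1 + 3 + 6 + 1 + 1 = 12.

12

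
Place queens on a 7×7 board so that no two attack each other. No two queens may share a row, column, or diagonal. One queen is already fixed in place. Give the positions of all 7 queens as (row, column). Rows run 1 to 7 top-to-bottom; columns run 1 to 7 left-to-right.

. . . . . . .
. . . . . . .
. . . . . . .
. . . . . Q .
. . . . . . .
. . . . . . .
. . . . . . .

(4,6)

Row 1: attacked by (4,6)→{3,6}. Safe: 1, 2, 4, 5, 7. Place at column 5.
Row 2: attacked by (1,5)→{4,5,6}; (4,6)→{4,6}. Safe: 1, 2, 3, 7. Place at column 3.
Row 3: attacked by (1,5)→{3,5,7}; (2,3)→{2,3,4}; (4,6)→{5,6,7}. Safe: 1. Place at column 1.
Row 5: attacked by (1,5)→{1,5}; (2,3)→{3,6}; (3,1)→{1,3}; (4,6)→{5,6,7}. Safe: 2, 4. Place at column 4.
Row 6: attacked by (1,5)→{5}; (2,3)→{3,7}; (3,1)→{1,4}; (4,6)→{4,6}; (5,4)→{3,4,5}. Safe: 2. Place at column 2.
Row 7: attacked by (1,5)→{5}; (2,3)→{3}; (3,1)→{1,5}; (4,6)→{3,6}; (5,4)→{2,4,6}; (6,2)→{1,2,3}. Safe: 7. Place at column 7.
Columns [5, 3, 1, 6, 4, 2, 7], r−c [-4, -1, 2, -2, 1, 4, 0], r+c [6, 5, 4, 10, 9, 8, 14] are all distinct, so no two queens attack.

(1,5) (2,3) (3,1) (4,6) (5,4) (6,2) (7,7)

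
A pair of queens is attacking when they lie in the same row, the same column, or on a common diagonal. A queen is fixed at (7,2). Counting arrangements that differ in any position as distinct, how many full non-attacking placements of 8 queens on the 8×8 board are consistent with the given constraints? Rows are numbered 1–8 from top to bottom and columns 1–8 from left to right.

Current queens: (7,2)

Branch on row 1: col 1 → 2; col 3 → 3; col 4 → 1; col 5 → 2; col 6 → 5; col 7 → 3.
Sum: 2 + 3 + 1 + 2 + 5 + 3 = 16.

16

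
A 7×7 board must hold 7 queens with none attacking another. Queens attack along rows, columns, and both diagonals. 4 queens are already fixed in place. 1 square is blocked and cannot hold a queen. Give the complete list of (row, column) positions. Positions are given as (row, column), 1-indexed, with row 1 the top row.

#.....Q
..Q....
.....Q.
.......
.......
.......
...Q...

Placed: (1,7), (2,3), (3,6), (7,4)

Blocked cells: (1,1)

Row 4: attacked by (1,7)→{4,7}; (2,3)→{1,3,5}; (3,6)→{5,6,7}; (7,4)→{1,4,7}. Safe: 2. Place at column 2.
Row 5: attacked by (1,7)→{3,7}; (2,3)→{3,6}; (3,6)→{4,6}; (4,2)→{1,2,3}; (7,4)→{2,4,6}. Safe: 5. Place at column 5.
Row 6: attacked by (1,7)→{2,7}; (2,3)→{3,7}; (3,6)→{3,6}; (4,2)→{2,4}; (5,5)→{4,5,6}; (7,4)→{3,4,5}. Safe: 1. Place at column 1.
Columns [7, 3, 6, 2, 5, 1, 4], r−c [-6, -1, -3, 2, 0, 5, 3], r+c [8, 5, 9, 6, 10, 7, 11] are all distinct, so no two queens attack.

(1,7) (2,3) (3,6) (4,2) (5,5) (6,1) (7,4)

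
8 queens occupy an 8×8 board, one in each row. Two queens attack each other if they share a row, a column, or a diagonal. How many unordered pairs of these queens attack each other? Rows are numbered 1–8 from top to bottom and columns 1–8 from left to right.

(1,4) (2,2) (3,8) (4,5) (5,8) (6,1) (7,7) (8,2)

4

Same column: (2,2)–(8,2) (column 2); (3,8)–(5,8) (column 8).
Same diagonal: (1,4)–(5,8) (|1−5| = |4−8| = 4); (2,2)–(7,7) (|2−7| = |2−7| = 5).
Total attacking pairs: 4.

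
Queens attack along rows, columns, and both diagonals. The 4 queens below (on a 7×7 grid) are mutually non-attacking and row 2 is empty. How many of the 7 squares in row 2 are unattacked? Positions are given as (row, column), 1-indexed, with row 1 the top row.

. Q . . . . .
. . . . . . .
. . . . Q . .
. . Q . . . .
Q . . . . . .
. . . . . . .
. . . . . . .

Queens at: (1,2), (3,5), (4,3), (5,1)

1

(1,2) attacks row 2 at column 2 and diagonals 1, 3.
(3,5) attacks row 2 at column 5 and diagonals 4, 6.
(4,3) attacks row 2 at column 3 and diagonals 1, 5.
(5,1) attacks row 2 at column 1 and diagonals 4.
Attacked columns: {1, 2, 3, 4, 5, 6}. Safe: {7}.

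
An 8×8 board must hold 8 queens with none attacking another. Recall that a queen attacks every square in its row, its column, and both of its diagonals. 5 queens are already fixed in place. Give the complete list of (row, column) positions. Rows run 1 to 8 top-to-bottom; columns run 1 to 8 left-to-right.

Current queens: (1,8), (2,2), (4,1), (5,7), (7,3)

(1,8) (2,2) (3,4) (4,1) (5,7) (6,5) (7,3) (8,6)

Row 3: attacked by (1,8)→{6,8}; (2,2)→{1,2,3}; (4,1)→{1,2}; (5,7)→{5,7}; (7,3)→{3,7}. Safe: 4. Place at column 4.
Row 6: attacked by (1,8)→{3,8}; (2,2)→{2,6}; (3,4)→{1,4,7}; (4,1)→{1,3}; (5,7)→{6,7,8}; (7,3)→{2,3,4}. Safe: 5. Place at column 5.
Row 8: attacked by (1,8)→{1,8}; (2,2)→{2,8}; (3,4)→{4}; (4,1)→{1,5}; (5,7)→{4,7}; (6,5)→{3,5,7}; (7,3)→{2,3,4}. Safe: 6. Place at column 6.
Columns [8, 2, 4, 1, 7, 5, 3, 6], r−c [-7, 0, -1, 3, -2, 1, 4, 2], r+c [9, 4, 7, 5, 12, 11, 10, 14] are all distinct, so no two queens attack.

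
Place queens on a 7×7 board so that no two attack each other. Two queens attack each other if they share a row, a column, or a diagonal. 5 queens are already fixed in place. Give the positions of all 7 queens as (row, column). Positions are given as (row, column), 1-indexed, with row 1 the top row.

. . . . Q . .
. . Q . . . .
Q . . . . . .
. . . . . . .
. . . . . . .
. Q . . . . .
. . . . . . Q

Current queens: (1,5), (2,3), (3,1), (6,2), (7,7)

Row 4: attacked by (1,5)→{2,5}; (2,3)→{1,3,5}; (3,1)→{1,2}; (6,2)→{2,4}; (7,7)→{4,7}. Safe: 6. Place at column 6.
Row 5: attacked by (1,5)→{1,5}; (2,3)→{3,6}; (3,1)→{1,3}; (4,6)→{5,6,7}; (6,2)→{1,2,3}; (7,7)→{5,7}. Safe: 4. Place at column 4.
Columns [5, 3, 1, 6, 4, 2, 7], r−c [-4, -1, 2, -2, 1, 4, 0], r+c [6, 5, 4, 10, 9, 8, 14] are all distinct, so no two queens attack.

(1,5) (2,3) (3,1) (4,6) (5,4) (6,2) (7,7)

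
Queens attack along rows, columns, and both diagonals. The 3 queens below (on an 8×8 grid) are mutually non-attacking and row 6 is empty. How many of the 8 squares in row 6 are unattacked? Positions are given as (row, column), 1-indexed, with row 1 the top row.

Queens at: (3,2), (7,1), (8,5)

3

(3,2) attacks row 6 at column 2 and diagonals 5.
(7,1) attacks row 6 at column 1 and diagonals 2.
(8,5) attacks row 6 at column 5 and diagonals 3, 7.
Attacked columns: {1, 2, 3, 5, 7}. Safe: {4, 6, 8}.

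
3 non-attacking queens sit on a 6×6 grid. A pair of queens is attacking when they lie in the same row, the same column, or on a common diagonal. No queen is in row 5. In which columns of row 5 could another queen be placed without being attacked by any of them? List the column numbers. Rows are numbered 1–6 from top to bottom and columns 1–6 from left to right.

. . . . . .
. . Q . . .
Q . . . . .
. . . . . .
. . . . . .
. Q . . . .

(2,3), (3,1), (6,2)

(2,3) attacks row 5 at column 3 and diagonals 6.
(3,1) attacks row 5 at column 1 and diagonals 3.
(6,2) attacks row 5 at column 2 and diagonals 1, 3.
Attacked columns: {1, 2, 3, 6}. Safe: {4, 5}.

columns 4, 5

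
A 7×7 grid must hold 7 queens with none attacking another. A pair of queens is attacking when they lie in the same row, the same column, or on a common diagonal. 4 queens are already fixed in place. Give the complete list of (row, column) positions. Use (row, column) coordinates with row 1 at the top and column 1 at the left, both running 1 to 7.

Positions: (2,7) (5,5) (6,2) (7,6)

(1,3) (2,7) (3,4) (4,1) (5,5) (6,2) (7,6)

Row 1: attacked by (2,7)→{6,7}; (5,5)→{1,5}; (6,2)→{2,7}; (7,6)→{6}. Safe: 3, 4. Place at column 3.
Row 3: attacked by (1,3)→{1,3,5}; (2,7)→{6,7}; (5,5)→{3,5,7}; (6,2)→{2,5}; (7,6)→{2,6}. Safe: 4. Place at column 4.
Row 4: attacked by (1,3)→{3,6}; (2,7)→{5,7}; (3,4)→{3,4,5}; (5,5)→{4,5,6}; (6,2)→{2,4}; (7,6)→{3,6}. Safe: 1. Place at column 1.
Columns [3, 7, 4, 1, 5, 2, 6], r−c [-2, -5, -1, 3, 0, 4, 1], r+c [4, 9, 7, 5, 10, 8, 13] are all distinct, so no two queens attack.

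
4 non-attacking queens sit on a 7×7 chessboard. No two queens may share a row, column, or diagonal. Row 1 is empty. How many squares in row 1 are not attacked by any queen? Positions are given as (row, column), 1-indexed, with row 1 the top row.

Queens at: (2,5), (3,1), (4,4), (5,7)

1

(2,5) attacks row 1 at column 5 and diagonals 4, 6.
(3,1) attacks row 1 at column 1 and diagonals 3.
(4,4) attacks row 1 at column 4 and diagonals 1, 7.
(5,7) attacks row 1 at column 7 and diagonals 3.
Attacked columns: {1, 3, 4, 5, 6, 7}. Safe: {2}.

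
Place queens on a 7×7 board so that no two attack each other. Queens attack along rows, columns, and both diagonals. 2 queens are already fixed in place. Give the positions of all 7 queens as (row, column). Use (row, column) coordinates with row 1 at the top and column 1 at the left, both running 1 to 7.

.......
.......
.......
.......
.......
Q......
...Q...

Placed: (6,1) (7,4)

(1,5) (2,7) (3,2) (4,6) (5,3) (6,1) (7,4)

Row 1: attacked by (6,1)→{1,6}; (7,4)→{4}. Safe: 2, 3, 5, 7. Place at column 5.
Row 2: attacked by (1,5)→{4,5,6}; (6,1)→{1,5}; (7,4)→{4}. Safe: 2, 3, 7. Place at column 7.
Row 3: attacked by (1,5)→{3,5,7}; (2,7)→{6,7}; (6,1)→{1,4}; (7,4)→{4}. Safe: 2. Place at column 2.
Row 4: attacked by (1,5)→{2,5}; (2,7)→{5,7}; (3,2)→{1,2,3}; (6,1)→{1,3}; (7,4)→{1,4,7}. Safe: 6. Place at column 6.
Row 5: attacked by (1,5)→{1,5}; (2,7)→{4,7}; (3,2)→{2,4}; (4,6)→{5,6,7}; (6,1)→{1,2}; (7,4)→{2,4,6}. Safe: 3. Place at column 3.
Columns [5, 7, 2, 6, 3, 1, 4], r−c [-4, -5, 1, -2, 2, 5, 3], r+c [6, 9, 5, 10, 8, 7, 11] are all distinct, so no two queens attack.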